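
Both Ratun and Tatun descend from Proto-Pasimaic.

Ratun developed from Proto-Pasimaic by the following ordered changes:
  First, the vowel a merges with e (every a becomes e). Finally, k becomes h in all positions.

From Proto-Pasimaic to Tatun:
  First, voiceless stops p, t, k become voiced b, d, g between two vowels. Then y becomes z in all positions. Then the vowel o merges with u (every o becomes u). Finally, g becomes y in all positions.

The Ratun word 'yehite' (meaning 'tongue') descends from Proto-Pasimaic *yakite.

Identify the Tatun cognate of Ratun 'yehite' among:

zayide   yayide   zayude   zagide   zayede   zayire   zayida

Tatun: *yakite > yagide > zagide > zayide  (by intervocalic voicing, unconditioned shift, unconditioned shift)

zayide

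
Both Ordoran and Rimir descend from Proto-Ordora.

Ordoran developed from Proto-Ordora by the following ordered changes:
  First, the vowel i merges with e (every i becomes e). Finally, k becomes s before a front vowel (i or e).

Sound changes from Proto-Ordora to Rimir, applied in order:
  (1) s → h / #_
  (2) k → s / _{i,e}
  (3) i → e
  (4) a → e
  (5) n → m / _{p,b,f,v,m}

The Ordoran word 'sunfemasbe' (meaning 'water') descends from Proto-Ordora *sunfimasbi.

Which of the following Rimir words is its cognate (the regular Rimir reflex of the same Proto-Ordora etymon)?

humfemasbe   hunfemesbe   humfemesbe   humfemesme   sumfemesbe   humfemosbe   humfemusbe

humfemesbe

Rimir: *sunfimasbi > hunfimasbi > hunfemasbe > hunfemesbe > humfemesbe  (by debuccalisation, vowel merger, vowel merger, nasal place assimilation)
The other candidates each miss or misapply at least one Rimir change.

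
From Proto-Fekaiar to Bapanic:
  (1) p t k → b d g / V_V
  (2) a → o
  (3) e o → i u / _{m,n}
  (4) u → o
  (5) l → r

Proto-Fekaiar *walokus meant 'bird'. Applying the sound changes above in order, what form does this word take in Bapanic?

worogos

Bapanic: *walokus > walogus > wologus > wologos > worogos  (by intervocalic voicing, vowel merger, vowel merger, unconditioned shift)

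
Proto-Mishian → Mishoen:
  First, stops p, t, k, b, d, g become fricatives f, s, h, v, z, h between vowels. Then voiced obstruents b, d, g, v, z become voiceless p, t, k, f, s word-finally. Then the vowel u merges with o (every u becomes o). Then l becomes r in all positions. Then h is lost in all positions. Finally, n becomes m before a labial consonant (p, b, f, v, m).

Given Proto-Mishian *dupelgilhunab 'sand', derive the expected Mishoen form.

Mishoen: *dupelgilhunab
  dupelgilhunab → dufelgilhunab   [intervocalic lenition]
  dufelgilhunab → dufelgilhunap   [final devoicing]
  dufelgilhunap → dofelgilhonap   [vowel merger]
  dofelgilhonap → dofergirhonap   [unconditioned shift]
  dofergirhonap → dofergironap   [h-loss]
  dofergironap (rule 6 does not apply)
  giving Mishoen dofergironap.

dofergironap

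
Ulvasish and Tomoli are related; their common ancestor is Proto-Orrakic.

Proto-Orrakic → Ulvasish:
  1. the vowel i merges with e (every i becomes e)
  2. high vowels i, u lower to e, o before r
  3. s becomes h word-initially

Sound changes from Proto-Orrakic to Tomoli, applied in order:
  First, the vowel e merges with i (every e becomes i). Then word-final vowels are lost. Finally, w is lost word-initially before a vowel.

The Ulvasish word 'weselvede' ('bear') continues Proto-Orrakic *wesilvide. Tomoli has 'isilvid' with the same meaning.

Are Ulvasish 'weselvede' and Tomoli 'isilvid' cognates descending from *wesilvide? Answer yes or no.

Derive the expected Tomoli reflex of *wesilvide:
Tomoli: start from *wesilvide.
  rule 1 (vowel merger): wesilvide → wisilvidi
  rule 2 (apocope): wisilvidi → wisilvid
  rule 3 (glide loss): wisilvid → isilvid
  ⇒ Tomoli isilvid
Tomoli 'isilvid' matches the regular reflex exactly, so the pair is cognate.

yes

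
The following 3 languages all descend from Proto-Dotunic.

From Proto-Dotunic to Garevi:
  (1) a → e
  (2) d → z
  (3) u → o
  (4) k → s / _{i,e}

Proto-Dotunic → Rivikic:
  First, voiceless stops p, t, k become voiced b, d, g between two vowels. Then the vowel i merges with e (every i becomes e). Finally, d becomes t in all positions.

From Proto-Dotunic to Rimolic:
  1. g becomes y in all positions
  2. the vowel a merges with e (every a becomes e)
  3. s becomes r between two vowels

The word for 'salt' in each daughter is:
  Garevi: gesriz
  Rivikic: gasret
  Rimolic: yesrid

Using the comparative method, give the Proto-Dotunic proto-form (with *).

Position 1: Garevi has g, Rivikic has g, Rimolic has y. Garevi preserves g here (none of its changes turn any other segment into g), so the proto-segment is *g.
Position 6: Garevi has z, Rivikic has t, Rimolic has d. Rimolic preserves d here (none of its changes turn any other segment into d), so the proto-segment is *d.
Continuing position by position gives *gasrid; check it forward:
Garevi: *gasrid
  gasrid → gesrid   [vowel merger]
  gesrid → gesriz   [unconditioned shift]
  gesriz (rule 3 does not apply)
  gesriz (rule 4 does not apply)
  giving Garevi gesriz.
Rivikic: start from *gasrid.
  rule 1: no change — gasrid
  rule 2 (vowel merger): gasrid → gasred
  rule 3 (unconditioned shift): gasred → gasret
  ⇒ Rivikic gasret
Rimolic: start from *gasrid.
  rule 1 (unconditioned shift): gasrid → yasrid
  rule 2 (vowel merger): yasrid → yesrid
  rule 3: no change — yesrid
  ⇒ Rimolic yesrid
No other proto-form is consistent with every reflex, so the reconstruction is *gasrid.

*gasrid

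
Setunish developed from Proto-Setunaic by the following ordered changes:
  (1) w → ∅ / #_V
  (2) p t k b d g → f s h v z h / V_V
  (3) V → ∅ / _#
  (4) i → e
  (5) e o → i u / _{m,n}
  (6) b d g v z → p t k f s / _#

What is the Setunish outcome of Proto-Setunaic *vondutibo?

vundusef

Setunish: *vondutibo
  vondutibo (rule 1 does not apply)
  vondutibo → vondusivo   [intervocalic lenition]
  vondusivo → vondusiv   [apocope]
  vondusiv → vondusev   [vowel merger]
  vondusev → vundusev   [pre-nasal raising]
  vundusev → vundusef   [final devoicing]
  giving Setunish vundusef.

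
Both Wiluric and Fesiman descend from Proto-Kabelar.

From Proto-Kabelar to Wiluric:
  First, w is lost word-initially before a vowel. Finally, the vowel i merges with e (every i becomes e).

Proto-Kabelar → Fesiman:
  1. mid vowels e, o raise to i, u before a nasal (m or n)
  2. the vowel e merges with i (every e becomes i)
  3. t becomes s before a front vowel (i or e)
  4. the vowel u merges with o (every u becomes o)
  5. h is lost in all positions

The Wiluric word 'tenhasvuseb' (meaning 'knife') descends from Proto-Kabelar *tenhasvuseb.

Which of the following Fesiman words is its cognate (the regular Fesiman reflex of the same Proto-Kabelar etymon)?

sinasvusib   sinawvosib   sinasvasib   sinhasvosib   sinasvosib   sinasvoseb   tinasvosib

sinasvosib

Fesiman: start from *tenhasvuseb.
  rule 1 (pre-nasal raising): tenhasvuseb → tinhasvuseb
  rule 2 (vowel merger): tinhasvuseb → tinhasvusib
  rule 3 (palatalisation): tinhasvusib → sinhasvusib
  rule 4 (vowel merger): sinhasvusib → sinhasvosib
  rule 5 (h-loss): sinhasvosib → sinasvosib
  ⇒ Fesiman sinasvosib
Among the options, 'sinasvosib' alone shows every Fesiman change applied in order.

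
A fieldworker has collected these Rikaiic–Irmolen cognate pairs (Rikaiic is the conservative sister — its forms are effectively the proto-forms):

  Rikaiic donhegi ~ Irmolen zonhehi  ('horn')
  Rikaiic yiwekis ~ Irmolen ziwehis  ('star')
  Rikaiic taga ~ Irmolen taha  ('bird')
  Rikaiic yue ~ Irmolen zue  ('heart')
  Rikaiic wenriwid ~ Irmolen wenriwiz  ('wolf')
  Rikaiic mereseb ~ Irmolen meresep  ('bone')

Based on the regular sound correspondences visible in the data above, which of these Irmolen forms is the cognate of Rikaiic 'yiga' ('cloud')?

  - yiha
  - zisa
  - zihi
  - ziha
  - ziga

yiwekis ~ ziwehis — Rikaiic y corresponds to Irmolen z word-initially before a front vowel.
taga ~ taha — Rikaiic g corresponds to Irmolen h between vowels (before a back vowel).
Applying these to Rikaiic 'yiga':
  yiga → ziga   (y→z word-initially before a front vowel)
  ziga → ziha   (g→h between vowels (before a back vowel))
So the Irmolen cognate is 'ziha'.

ziha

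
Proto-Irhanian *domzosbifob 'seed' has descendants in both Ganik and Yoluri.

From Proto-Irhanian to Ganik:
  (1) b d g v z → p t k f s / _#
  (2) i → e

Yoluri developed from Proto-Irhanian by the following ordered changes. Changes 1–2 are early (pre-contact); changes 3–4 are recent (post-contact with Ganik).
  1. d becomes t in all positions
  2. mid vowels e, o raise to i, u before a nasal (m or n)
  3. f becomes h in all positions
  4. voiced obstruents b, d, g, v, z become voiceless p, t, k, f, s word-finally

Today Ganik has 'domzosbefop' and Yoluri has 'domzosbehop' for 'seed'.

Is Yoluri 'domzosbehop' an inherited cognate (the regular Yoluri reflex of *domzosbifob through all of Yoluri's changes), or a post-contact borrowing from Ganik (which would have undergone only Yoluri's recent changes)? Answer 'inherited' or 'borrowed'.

If inherited, *domzosbifob would pass through all of Yoluri's changes:
Yoluri: *domzosbifob > tomzosbifob > tumzosbifob > tumzosbihob > tumzosbihop  (by unconditioned shift, pre-nasal raising, unconditioned shift, final devoicing)
If borrowed from Ganik 'domzosbefop' after the early changes, it would undergo only the recent ones:
  rule 3 (unconditioned shift): domzosbefop → domzosbehop
  rule 4 (final devoicing): no change (domzosbehop)
  ⇒ as a loan: domzosbehop
Yoluri 'domzosbehop' matches the loan outcome 'domzosbehop', not the inherited 'tumzosbihop' — it skipped the early Yoluri changes, so it was borrowed from Ganik.

borrowed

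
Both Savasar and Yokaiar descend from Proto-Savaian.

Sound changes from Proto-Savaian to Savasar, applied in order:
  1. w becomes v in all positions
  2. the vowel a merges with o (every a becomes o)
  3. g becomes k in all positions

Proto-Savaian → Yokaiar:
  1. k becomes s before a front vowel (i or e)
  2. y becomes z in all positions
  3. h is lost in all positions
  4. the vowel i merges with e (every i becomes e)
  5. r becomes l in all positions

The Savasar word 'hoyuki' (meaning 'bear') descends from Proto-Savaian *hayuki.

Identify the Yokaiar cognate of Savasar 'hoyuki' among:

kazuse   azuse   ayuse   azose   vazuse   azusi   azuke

azuse

Yokaiar: *hayuki
  hayuki → hayusi   [palatalisation]
  hayusi → hazusi   [unconditioned shift]
  hazusi → azusi   [h-loss]
  azusi → azuse   [vowel merger]
  azuse (rule 5 does not apply)
  giving Yokaiar azuse.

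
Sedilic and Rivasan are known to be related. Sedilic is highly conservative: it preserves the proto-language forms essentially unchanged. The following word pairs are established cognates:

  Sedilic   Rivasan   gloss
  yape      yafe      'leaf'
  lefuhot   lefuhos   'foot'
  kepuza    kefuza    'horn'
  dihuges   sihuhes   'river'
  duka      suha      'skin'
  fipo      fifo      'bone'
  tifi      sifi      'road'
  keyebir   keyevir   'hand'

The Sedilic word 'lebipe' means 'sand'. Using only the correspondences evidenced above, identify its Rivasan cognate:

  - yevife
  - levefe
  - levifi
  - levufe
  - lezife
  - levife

keyebir ~ keyevir — Sedilic b corresponds to Rivasan v between vowels (before a front vowel).
yape ~ yafe — Sedilic p corresponds to Rivasan f between vowels (before a front vowel).
Applying these to Sedilic 'lebipe':
  lebipe → levipe   (b→v between vowels (before a front vowel))
  levipe → levife   (p→f between vowels (before a front vowel))
So the Rivasan cognate is 'levife'.

levife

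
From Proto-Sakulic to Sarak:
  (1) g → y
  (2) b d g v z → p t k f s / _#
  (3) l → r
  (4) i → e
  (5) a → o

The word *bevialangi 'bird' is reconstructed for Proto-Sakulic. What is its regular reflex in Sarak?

Sarak: *bevialangi
  bevialangi → bevialanyi   [unconditioned shift]
  bevialanyi (rule 2 does not apply)
  bevialanyi → beviaranyi   [unconditioned shift]
  beviaranyi → bevearanye   [vowel merger]
  bevearanye → beveoronye   [vowel merger]
  giving Sarak beveoronye.

beveoronye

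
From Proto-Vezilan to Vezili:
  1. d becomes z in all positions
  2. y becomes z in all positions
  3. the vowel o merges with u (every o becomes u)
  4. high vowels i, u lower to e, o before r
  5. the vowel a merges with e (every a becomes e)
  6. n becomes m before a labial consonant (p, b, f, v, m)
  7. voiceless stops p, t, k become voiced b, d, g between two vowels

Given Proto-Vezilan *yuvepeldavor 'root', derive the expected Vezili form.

Vezili: start from *yuvepeldavor.
  rule 1 (unconditioned shift): yuvepeldavor → yuvepelzavor
  rule 2 (unconditioned shift): yuvepelzavor → zuvepelzavor
  rule 3 (vowel merger): zuvepelzavor → zuvepelzavur
  rule 4 (pre-rhotic lowering): zuvepelzavur → zuvepelzavor
  rule 5 (vowel merger): zuvepelzavor → zuvepelzevor
  rule 6: no change — zuvepelzevor
  rule 7 (intervocalic voicing): zuvepelzevor → zuvebelzevor
  ⇒ Vezili zuvebelzevor

zuvebelzevor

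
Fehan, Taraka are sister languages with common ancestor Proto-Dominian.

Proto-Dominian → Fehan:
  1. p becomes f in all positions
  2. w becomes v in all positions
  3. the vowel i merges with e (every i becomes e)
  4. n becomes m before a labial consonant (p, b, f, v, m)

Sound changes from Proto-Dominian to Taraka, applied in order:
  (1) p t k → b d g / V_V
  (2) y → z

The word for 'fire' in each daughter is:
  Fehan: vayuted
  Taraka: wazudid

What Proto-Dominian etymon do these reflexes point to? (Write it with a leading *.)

*wayutid

Position 3: Fehan has y, Taraka has z. Fehan preserves y here (none of its changes turn any other segment into y), so the proto-segment is *y.
Position 5: Fehan has t, Taraka has d. Fehan preserves t here (none of its changes turn any other segment into t), so the proto-segment is *t.
Position 1: Fehan has v, Taraka has w. Taraka preserves w here (none of its changes turn any other segment into w), so the proto-segment is *w.
Verify the candidate proto-form against each daughter:
Fehan: *wayutid > vayutid > vayuted  (by unconditioned shift, vowel merger)
Taraka: *wayutid > wayudid > wazudid  (by intervocalic voicing, unconditioned shift)
No other proto-form is consistent with every reflex, so the reconstruction is *wayutid.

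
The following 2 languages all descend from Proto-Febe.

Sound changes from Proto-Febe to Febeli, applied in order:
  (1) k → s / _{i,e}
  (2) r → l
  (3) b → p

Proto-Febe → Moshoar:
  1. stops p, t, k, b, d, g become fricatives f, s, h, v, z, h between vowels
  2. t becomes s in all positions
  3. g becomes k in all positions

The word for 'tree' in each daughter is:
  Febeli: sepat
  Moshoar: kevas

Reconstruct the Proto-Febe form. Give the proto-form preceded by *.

Position 3: Febeli has p, Moshoar has v. Taking the neighbouring segments as reconstructed: Febeli p could go back to *p or *b; Moshoar v could go back to *b or *v — the one source consistent with every daughter is *b.
Position 5: Febeli has t, Moshoar has s. Febeli preserves t here (none of its changes turn any other segment into t), so the proto-segment is *t.
Position 1: Febeli has s, Moshoar has k. Taking the neighbouring segments as reconstructed: Febeli s could go back to *k or *s; Moshoar k could go back to *k or *g — the one source consistent with every daughter is *k.
Verify the candidate proto-form against each daughter:
Febeli: *kebat
  kebat → sebat   [palatalisation]
  sebat (rule 2 does not apply)
  sebat → sepat   [unconditioned shift]
  giving Febeli sepat.
Moshoar: *kebat > kevat > kevas  (by intervocalic lenition, unconditioned shift)
*kebat is the unique common source.

*kebat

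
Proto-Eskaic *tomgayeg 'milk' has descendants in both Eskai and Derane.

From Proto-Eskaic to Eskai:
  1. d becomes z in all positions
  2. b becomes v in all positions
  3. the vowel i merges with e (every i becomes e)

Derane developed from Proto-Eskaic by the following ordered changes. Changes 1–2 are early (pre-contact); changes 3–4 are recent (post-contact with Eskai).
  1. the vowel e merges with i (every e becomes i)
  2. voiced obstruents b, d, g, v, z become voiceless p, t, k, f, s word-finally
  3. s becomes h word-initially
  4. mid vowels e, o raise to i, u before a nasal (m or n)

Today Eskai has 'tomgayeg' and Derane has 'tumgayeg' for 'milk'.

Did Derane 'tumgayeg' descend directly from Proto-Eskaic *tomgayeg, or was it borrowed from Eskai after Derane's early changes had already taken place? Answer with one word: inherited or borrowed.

borrowed

If inherited, *tomgayeg would pass through all of Derane's changes:
Derane: *tomgayeg
  tomgayeg → tomgayig   [vowel merger]
  tomgayig → tomgayik   [final devoicing]
  tomgayik (rule 3 does not apply)
  tomgayik → tumgayik   [pre-nasal raising]
  giving Derane tumgayik.
If borrowed from Eskai 'tomgayeg' after the early changes, it would undergo only the recent ones:
  rule 3 (debuccalisation): no change (tomgayeg)
  rule 4 (pre-nasal raising): tomgayeg → tumgayeg
  ⇒ as a loan: tumgayeg
Derane 'tumgayeg' matches the loan outcome 'tumgayeg', not the inherited 'tumgayik' — it skipped the early Derane changes, so it was borrowed from Eskai.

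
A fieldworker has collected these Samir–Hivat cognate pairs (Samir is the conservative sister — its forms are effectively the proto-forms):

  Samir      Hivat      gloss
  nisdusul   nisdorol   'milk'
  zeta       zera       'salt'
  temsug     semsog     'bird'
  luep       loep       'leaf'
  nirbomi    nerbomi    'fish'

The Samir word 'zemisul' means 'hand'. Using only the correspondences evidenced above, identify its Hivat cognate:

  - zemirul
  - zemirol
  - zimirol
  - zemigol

zemirol

nisdusul ~ nisdorol — Samir s corresponds to Hivat r between vowels (before a back vowel).
nisdusul ~ nisdorol, temsug ~ semsog — Samir u corresponds to Hivat o after a consonant, before a consonant other than r, m, n, p, b, f, v.
Applying these to Samir 'zemisul':
  zemisul → zemirul   (s→r between vowels (before a back vowel))
  zemirul → zemirol   (u→o after a consonant, before a consonant other than r, m, n, p, b, f, v)
So the Hivat cognate is 'zemirol'.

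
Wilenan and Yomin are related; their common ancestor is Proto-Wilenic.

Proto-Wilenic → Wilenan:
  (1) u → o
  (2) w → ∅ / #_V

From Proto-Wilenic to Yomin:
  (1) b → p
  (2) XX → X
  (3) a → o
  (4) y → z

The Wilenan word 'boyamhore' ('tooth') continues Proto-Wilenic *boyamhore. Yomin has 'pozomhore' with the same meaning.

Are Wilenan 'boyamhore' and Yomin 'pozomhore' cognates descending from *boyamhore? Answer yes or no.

Derive the expected Yomin reflex of *boyamhore:
Yomin: *boyamhore > poyamhore > poyomhore > pozomhore  (by unconditioned shift, vowel merger, unconditioned shift)
Yomin 'pozomhore' matches the regular reflex exactly, so the pair is cognate.

yes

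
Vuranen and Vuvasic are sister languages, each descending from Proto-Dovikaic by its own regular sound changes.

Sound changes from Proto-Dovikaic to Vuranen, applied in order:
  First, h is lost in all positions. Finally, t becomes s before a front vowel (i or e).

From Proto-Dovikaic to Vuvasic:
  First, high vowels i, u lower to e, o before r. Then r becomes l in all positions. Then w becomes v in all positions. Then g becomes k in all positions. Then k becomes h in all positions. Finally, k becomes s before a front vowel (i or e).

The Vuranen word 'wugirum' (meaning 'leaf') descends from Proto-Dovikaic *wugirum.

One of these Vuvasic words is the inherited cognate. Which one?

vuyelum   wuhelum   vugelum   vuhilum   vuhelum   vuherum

Vuvasic: *wugirum
  wugirum → wugerum   [pre-rhotic lowering]
  wugerum → wugelum   [unconditioned shift]
  wugelum → vugelum   [unconditioned shift]
  vugelum → vukelum   [unconditioned shift]
  vukelum → vuhelum   [unconditioned shift]
  vuhelum (rule 6 does not apply)
  giving Vuvasic vuhelum.

vuhelum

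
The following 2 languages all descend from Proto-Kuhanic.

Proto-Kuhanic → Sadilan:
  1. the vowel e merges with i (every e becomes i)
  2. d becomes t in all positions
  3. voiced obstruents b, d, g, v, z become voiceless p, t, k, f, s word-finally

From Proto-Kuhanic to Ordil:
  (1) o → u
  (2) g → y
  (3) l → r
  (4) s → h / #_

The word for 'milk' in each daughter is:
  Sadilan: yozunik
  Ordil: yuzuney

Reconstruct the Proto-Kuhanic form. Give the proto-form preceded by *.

Position 7: Sadilan has k, Ordil has y. Taking the neighbouring segments as reconstructed: Sadilan k could go back to *k or *g; Ordil y could go back to *g or *y — the one source consistent with every daughter is *g.
Position 6: Sadilan has i, Ordil has e. Ordil preserves e here (none of its changes turn any other segment into e), so the proto-segment is *e.
Verify the candidate proto-form against each daughter:
Sadilan: *yozuneg
  yozuneg → yozunig   [vowel merger]
  yozunig (rule 2 does not apply)
  yozunig → yozunik   [final devoicing]
  giving Sadilan yozunik.
Ordil: *yozuneg > yuzuneg > yuzuney  (by vowel merger, unconditioned shift)
*yozuneg is the unique common source.

*yozuneg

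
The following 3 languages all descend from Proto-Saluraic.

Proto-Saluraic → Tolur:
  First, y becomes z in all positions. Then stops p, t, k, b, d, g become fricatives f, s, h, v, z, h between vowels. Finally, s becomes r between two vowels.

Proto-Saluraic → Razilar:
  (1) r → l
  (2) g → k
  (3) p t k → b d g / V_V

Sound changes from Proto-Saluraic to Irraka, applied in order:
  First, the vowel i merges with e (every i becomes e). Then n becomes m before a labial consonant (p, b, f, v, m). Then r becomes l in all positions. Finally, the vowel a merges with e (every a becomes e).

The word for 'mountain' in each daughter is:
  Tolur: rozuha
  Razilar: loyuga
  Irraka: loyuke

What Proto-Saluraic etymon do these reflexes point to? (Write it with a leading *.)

*royuka

Position 6: Tolur has a, Razilar has a, Irraka has e. Tolur preserves a here (none of its changes turn any other segment into a), so the proto-segment is *a.
Position 3: Tolur has z, Razilar has y, Irraka has y. Razilar preserves y here (none of its changes turn any other segment into y), so the proto-segment is *y.
Position 5: Tolur has h, Razilar has g, Irraka has k. Irraka preserves k here (none of its changes turn any other segment into k), so the proto-segment is *k.
Continuing position by position gives *royuka; check it forward:
Tolur: *royuka > rozuka > rozuha  (by unconditioned shift, intervocalic lenition)
Razilar: start from *royuka.
  rule 1 (unconditioned shift): royuka → loyuka
  rule 2: no change — loyuka
  rule 3 (intervocalic voicing): loyuka → loyuga
  ⇒ Razilar loyuga
Irraka: *royuka > loyuka > loyuke  (by unconditioned shift, vowel merger)
*royuka is the unique common source.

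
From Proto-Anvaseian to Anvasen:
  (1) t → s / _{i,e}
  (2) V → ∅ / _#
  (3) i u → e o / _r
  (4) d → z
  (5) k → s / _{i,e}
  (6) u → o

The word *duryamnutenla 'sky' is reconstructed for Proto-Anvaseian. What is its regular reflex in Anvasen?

Anvasen: start from *duryamnutenla.
  rule 1 (palatalisation): duryamnutenla → duryamnusenla
  rule 2 (apocope): duryamnusenla → duryamnusenl
  rule 3 (pre-rhotic lowering): duryamnusenl → doryamnusenl
  rule 4 (unconditioned shift): doryamnusenl → zoryamnusenl
  rule 5: no change — zoryamnusenl
  rule 6 (vowel merger): zoryamnusenl → zoryamnosenl
  ⇒ Anvasen zoryamnosenl

zoryamnosenl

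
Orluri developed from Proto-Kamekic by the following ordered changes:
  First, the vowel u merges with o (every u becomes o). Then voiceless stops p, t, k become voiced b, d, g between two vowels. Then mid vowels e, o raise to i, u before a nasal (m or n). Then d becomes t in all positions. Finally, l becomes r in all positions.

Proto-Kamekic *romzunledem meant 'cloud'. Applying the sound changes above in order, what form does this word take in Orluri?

Orluri: start from *romzunledem.
  rule 1 (vowel merger): romzunledem → romzonledem
  rule 2: no change — romzonledem
  rule 3 (pre-nasal raising): romzonledem → rumzunledim
  rule 4 (unconditioned shift): rumzunledim → rumzunletim
  rule 5 (unconditioned shift): rumzunletim → rumzunretim
  ⇒ Orluri rumzunretim

rumzunretim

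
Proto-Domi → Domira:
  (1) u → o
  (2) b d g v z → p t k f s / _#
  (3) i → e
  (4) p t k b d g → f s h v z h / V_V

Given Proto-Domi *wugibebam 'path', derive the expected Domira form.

Domira: *wugibebam
  wugibebam → wogibebam   [vowel merger]
  wogibebam (rule 2 does not apply)
  wogibebam → wogebebam   [vowel merger]
  wogebebam → wohevevam   [intervocalic lenition]
  giving Domira wohevevam.

wohevevam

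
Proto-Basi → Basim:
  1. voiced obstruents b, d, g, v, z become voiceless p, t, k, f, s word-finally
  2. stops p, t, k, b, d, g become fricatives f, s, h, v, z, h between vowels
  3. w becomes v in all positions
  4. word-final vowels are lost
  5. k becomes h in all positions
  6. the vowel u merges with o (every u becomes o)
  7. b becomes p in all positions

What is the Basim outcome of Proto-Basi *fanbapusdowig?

fanpafosdovih

Basim: *fanbapusdowig > fanbapusdowik > fanbafusdowik > fanbafusdovik > fanbafusdovih > fanbafosdovih > fanpafosdovih  (by final devoicing, intervocalic lenition, unconditioned shift, unconditioned shift, vowel merger, unconditioned shift)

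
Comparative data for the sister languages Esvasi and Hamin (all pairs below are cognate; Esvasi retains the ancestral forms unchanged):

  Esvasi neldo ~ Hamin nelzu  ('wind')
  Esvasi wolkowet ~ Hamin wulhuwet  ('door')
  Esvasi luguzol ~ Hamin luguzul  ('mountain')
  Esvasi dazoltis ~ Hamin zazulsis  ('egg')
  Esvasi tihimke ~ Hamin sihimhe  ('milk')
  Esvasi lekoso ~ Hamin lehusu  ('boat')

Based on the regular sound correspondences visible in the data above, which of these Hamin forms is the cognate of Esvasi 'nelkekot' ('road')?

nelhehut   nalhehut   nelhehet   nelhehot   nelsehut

nelhehut

tihimke ~ sihimhe — Esvasi k corresponds to Hamin h after a consonant, before a front vowel.
lekoso ~ lehusu — Esvasi k corresponds to Hamin h between vowels (before a back vowel).
wolkowet ~ wulhuwet, luguzol ~ luguzul — Esvasi o corresponds to Hamin u after a consonant, before a consonant other than r, m, n, p, b, f, v.
Applying these to Esvasi 'nelkekot':
  nelkekot → nelhekot   (k→h after a consonant, before a front vowel)
  nelhekot → nelhehot   (k→h between vowels (before a back vowel))
  nelhehot → nelhehut   (o→u after a consonant, before a consonant other than r, m, n, p, b, f, v)
So the Hamin cognate is 'nelhehut'.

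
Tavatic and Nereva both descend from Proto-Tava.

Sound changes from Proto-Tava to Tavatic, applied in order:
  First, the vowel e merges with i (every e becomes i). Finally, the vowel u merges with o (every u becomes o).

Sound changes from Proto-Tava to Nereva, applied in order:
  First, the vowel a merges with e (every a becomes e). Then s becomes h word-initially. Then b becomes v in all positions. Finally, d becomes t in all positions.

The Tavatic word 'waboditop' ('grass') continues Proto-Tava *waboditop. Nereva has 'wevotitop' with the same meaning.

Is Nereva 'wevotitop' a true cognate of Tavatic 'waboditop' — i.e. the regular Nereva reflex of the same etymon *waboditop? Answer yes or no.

Derive the expected Nereva reflex of *waboditop:
Nereva: *waboditop > weboditop > wevoditop > wevotitop  (by vowel merger, unconditioned shift, unconditioned shift)
Nereva 'wevotitop' matches the regular reflex exactly, so the pair is cognate.

yes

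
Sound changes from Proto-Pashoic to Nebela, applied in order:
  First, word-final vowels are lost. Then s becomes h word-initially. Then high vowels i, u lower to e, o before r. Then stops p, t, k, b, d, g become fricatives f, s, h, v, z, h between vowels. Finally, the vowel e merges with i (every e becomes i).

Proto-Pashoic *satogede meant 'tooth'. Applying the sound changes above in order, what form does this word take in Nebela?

Nebela: *satogede > satoged > hatoged > hasohed > hasohid  (by apocope, debuccalisation, intervocalic lenition, vowel merger)

hasohid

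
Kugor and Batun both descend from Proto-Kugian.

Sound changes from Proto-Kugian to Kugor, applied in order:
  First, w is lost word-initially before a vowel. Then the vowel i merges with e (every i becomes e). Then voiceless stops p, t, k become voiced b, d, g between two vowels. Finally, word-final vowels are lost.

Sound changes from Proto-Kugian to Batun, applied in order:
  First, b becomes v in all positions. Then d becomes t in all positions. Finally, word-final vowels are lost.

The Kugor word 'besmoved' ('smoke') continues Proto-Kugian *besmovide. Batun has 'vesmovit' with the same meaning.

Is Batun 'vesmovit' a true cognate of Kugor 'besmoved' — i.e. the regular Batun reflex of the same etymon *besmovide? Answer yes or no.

Derive the expected Batun reflex of *besmovide:
Batun: *besmovide > vesmovide > vesmovite > vesmovit  (by unconditioned shift, unconditioned shift, apocope)
Batun 'vesmovit' matches the regular reflex exactly, so the pair is cognate.

yes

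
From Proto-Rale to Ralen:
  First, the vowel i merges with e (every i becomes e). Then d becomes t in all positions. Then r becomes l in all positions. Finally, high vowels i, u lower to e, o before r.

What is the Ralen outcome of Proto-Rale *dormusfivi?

Ralen: *dormusfivi
  dormusfivi → dormusfeve   [vowel merger]
  dormusfeve → tormusfeve   [unconditioned shift]
  tormusfeve → tolmusfeve   [unconditioned shift]
  tolmusfeve (rule 4 does not apply)
  giving Ralen tolmusfeve.

tolmusfeve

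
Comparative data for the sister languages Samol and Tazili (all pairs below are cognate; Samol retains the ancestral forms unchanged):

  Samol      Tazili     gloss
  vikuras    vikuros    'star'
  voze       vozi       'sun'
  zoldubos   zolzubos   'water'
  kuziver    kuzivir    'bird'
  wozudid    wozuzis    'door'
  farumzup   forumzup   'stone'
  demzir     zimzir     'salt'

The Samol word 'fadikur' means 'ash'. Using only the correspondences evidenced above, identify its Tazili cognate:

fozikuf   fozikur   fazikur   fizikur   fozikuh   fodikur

fozikur

vikuras ~ vikuros — Samol a corresponds to Tazili o after a consonant, before a consonant other than r, m, n, p, b, f, v.
wozudid ~ wozuzis — Samol d corresponds to Tazili z between vowels (before a front vowel).
Applying these to Samol 'fadikur':
  fadikur → fodikur   (a→o after a consonant, before a consonant other than r, m, n, p, b, f, v)
  fodikur → fozikur   (d→z between vowels (before a front vowel))
So the Tazili cognate is 'fozikur'.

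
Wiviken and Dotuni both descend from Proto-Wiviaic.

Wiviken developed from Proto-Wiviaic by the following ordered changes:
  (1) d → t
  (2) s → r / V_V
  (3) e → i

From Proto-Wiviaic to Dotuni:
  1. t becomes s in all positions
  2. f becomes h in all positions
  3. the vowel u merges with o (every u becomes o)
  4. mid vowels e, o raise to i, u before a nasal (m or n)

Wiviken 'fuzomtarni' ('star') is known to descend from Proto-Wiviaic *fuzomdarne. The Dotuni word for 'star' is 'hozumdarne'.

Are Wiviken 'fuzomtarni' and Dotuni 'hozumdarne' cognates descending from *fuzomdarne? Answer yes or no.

yes

Derive the expected Dotuni reflex of *fuzomdarne:
Dotuni: start from *fuzomdarne.
  rule 1: no change — fuzomdarne
  rule 2 (unconditioned shift): fuzomdarne → huzomdarne
  rule 3 (vowel merger): huzomdarne → hozomdarne
  rule 4 (pre-nasal raising): hozomdarne → hozumdarne
  ⇒ Dotuni hozumdarne
Dotuni 'hozumdarne' matches the regular reflex exactly, so the pair is cognate.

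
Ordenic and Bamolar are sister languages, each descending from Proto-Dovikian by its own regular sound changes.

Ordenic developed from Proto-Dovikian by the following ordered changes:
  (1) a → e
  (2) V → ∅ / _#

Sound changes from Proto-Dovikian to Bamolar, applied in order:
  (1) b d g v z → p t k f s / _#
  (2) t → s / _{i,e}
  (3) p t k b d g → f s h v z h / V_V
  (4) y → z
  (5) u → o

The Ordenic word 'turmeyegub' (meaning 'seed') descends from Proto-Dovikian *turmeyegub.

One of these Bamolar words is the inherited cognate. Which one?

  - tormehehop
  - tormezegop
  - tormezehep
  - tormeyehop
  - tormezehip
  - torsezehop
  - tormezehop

tormezehop

Bamolar: start from *turmeyegub.
  rule 1 (final devoicing): turmeyegub → turmeyegup
  rule 2: no change — turmeyegup
  rule 3 (intervocalic lenition): turmeyegup → turmeyehup
  rule 4 (unconditioned shift): turmeyehup → turmezehup
  rule 5 (vowel merger): turmezehup → tormezehop
  ⇒ Bamolar tormezehop
Among the options, 'tormezehop' alone shows every Bamolar change applied in order.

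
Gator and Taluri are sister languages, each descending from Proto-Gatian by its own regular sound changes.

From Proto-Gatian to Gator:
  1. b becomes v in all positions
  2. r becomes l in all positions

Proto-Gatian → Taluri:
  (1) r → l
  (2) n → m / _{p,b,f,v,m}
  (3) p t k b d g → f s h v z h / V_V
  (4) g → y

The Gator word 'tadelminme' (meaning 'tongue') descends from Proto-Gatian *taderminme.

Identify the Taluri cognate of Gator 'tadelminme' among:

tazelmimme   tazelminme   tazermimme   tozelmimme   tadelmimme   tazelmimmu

tazelmimme

Taluri: start from *taderminme.
  rule 1 (unconditioned shift): taderminme → tadelminme
  rule 2 (nasal place assimilation): tadelminme → tadelmimme
  rule 3 (intervocalic lenition): tadelmimme → tazelmimme
  rule 4: no change — tazelmimme
  ⇒ Taluri tazelmimme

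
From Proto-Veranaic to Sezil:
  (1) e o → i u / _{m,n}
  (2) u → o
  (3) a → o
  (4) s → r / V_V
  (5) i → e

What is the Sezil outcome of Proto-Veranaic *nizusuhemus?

Sezil: start from *nizusuhemus.
  rule 1 (pre-nasal raising): nizusuhemus → nizusuhimus
  rule 2 (vowel merger): nizusuhimus → nizosohimos
  rule 3: no change — nizosohimos
  rule 4 (rhotacism): nizosohimos → nizorohimos
  rule 5 (vowel merger): nizorohimos → nezorohemos
  ⇒ Sezil nezorohemos

nezorohemos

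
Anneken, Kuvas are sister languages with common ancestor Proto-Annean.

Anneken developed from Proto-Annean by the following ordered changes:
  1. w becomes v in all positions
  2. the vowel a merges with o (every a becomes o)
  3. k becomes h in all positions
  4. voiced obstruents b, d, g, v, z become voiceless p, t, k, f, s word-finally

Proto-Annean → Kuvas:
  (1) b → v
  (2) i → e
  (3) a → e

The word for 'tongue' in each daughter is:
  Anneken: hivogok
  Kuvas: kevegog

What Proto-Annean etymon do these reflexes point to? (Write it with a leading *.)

Position 2: Anneken has i, Kuvas has e. Anneken preserves i here (none of its changes turn any other segment into i), so the proto-segment is *i.
Position 4: Anneken has o, Kuvas has e. Taking the neighbouring segments as reconstructed: Anneken o could go back to *a or *o; Kuvas e could go back to *a or *e or *i — the one source consistent with every daughter is *a.
Verify the candidate proto-form against each daughter:
Anneken: start from *kivagog.
  rule 1: no change — kivagog
  rule 2 (vowel merger): kivagog → kivogog
  rule 3 (unconditioned shift): kivogog → hivogog
  rule 4 (final devoicing): hivogog → hivogok
  ⇒ Anneken hivogok
Kuvas: *kivagog
  kivagog (rule 1 does not apply)
  kivagog → kevagog   [vowel merger]
  kevagog → kevegog   [vowel merger]
  giving Kuvas kevegog.
No other proto-form is consistent with every reflex, so the reconstruction is *kivagog.

*kivagog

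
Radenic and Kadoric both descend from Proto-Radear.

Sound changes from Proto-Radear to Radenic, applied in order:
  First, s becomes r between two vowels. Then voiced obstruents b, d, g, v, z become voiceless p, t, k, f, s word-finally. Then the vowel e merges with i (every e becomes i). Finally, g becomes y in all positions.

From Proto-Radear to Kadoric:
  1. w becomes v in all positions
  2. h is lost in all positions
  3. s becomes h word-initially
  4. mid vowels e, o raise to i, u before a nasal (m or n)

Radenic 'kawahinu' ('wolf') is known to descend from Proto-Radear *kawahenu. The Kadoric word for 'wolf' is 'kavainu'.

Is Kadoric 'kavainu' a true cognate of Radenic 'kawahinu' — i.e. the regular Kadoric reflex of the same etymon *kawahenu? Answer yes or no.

Derive the expected Kadoric reflex of *kawahenu:
Kadoric: start from *kawahenu.
  rule 1 (unconditioned shift): kawahenu → kavahenu
  rule 2 (h-loss): kavahenu → kavaenu
  rule 3: no change — kavaenu
  rule 4 (pre-nasal raising): kavaenu → kavainu
  ⇒ Kadoric kavainu
Kadoric 'kavainu' matches the regular reflex exactly, so the pair is cognate.

yes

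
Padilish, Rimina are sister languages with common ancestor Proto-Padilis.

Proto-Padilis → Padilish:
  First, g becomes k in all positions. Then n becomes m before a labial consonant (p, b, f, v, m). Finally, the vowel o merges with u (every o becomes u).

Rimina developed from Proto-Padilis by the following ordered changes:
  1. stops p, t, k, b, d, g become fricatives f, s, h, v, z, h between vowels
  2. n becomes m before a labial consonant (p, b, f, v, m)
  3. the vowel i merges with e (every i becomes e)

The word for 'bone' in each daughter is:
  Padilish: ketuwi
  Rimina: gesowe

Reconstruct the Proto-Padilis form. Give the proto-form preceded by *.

*getowi

Position 6: Padilish has i, Rimina has e. Padilish preserves i here (none of its changes turn any other segment into i), so the proto-segment is *i.
Position 3: Padilish has t, Rimina has s. Padilish preserves t here (none of its changes turn any other segment into t), so the proto-segment is *t.
Position 4: Padilish has u, Rimina has o. Rimina preserves o here (none of its changes turn any other segment into o), so the proto-segment is *o.
Continuing position by position gives *getowi; check it forward:
Padilish: *getowi > ketowi > ketuwi  (by unconditioned shift, vowel merger)
Rimina: start from *getowi.
  rule 1 (intervocalic lenition): getowi → gesowi
  rule 2: no change — gesowi
  rule 3 (vowel merger): gesowi → gesowe
  ⇒ Rimina gesowe
Only *getowi yields all of Padilish ketuwi, Rimina gesowe.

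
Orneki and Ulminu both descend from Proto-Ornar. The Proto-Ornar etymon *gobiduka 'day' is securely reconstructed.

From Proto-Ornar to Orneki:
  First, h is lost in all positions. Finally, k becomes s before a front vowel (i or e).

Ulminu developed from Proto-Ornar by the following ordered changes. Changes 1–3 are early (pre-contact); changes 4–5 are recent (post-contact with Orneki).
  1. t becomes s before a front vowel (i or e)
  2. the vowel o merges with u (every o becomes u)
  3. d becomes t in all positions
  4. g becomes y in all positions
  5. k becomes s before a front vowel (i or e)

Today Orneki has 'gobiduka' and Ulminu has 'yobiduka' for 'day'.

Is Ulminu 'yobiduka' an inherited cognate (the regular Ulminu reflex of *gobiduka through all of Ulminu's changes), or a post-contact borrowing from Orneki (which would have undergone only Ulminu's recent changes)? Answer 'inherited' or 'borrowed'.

borrowed

If inherited, *gobiduka would pass through all of Ulminu's changes:
Ulminu: *gobiduka > gubiduka > gubituka > yubituka  (by vowel merger, unconditioned shift, unconditioned shift)
If borrowed from Orneki 'gobiduka' after the early changes, it would undergo only the recent ones:
  rule 4 (unconditioned shift): gobiduka → yobiduka
  rule 5 (palatalisation): no change (yobiduka)
  ⇒ as a loan: yobiduka
Ulminu 'yobiduka' matches the loan outcome 'yobiduka', not the inherited 'yubituka' — it skipped the early Ulminu changes, so it was borrowed from Orneki.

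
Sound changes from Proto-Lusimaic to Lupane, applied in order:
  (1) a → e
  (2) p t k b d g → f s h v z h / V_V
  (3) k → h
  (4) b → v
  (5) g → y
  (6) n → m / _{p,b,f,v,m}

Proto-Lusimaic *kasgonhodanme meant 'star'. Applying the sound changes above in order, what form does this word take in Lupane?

Lupane: *kasgonhodanme > kesgonhodenme > kesgonhozenme > hesgonhozenme > hesyonhozenme > hesyonhozemme  (by vowel merger, intervocalic lenition, unconditioned shift, unconditioned shift, nasal place assimilation)

hesyonhozemme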